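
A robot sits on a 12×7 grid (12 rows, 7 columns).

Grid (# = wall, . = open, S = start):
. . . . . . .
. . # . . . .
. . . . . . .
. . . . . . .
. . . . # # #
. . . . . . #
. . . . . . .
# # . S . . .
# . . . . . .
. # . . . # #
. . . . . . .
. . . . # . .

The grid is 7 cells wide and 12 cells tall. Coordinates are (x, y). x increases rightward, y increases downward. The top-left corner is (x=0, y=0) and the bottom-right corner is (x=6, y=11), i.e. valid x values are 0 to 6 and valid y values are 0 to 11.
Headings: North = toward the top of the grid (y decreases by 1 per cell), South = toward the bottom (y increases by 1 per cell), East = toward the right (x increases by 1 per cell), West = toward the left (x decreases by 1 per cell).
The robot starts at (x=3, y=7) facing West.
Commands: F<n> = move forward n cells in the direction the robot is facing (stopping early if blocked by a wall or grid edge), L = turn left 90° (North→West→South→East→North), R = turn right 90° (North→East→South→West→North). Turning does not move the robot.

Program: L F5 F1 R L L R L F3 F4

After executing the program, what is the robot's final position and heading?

Start: (x=3, y=7), facing West
  L: turn left, now facing South
  F5: move forward 4/5 (blocked), now at (x=3, y=11)
  F1: move forward 0/1 (blocked), now at (x=3, y=11)
  R: turn right, now facing West
  L: turn left, now facing South
  L: turn left, now facing East
  R: turn right, now facing South
  L: turn left, now facing East
  F3: move forward 0/3 (blocked), now at (x=3, y=11)
  F4: move forward 0/4 (blocked), now at (x=3, y=11)
Final: (x=3, y=11), facing East

Answer: Final position: (x=3, y=11), facing East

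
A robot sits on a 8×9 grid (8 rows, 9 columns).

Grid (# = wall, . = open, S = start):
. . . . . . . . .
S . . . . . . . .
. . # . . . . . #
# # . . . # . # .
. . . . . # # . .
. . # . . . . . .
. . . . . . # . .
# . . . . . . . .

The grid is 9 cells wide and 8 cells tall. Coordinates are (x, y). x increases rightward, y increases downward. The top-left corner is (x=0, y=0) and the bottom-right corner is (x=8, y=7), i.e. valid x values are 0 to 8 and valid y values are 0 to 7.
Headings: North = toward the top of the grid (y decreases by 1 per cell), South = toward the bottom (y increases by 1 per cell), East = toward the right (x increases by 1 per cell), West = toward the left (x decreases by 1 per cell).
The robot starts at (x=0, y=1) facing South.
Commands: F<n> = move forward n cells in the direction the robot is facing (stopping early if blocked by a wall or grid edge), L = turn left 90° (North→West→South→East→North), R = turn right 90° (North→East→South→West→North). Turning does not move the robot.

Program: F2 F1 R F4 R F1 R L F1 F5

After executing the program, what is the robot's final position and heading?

Start: (x=0, y=1), facing South
  F2: move forward 1/2 (blocked), now at (x=0, y=2)
  F1: move forward 0/1 (blocked), now at (x=0, y=2)
  R: turn right, now facing West
  F4: move forward 0/4 (blocked), now at (x=0, y=2)
  R: turn right, now facing North
  F1: move forward 1, now at (x=0, y=1)
  R: turn right, now facing East
  L: turn left, now facing North
  F1: move forward 1, now at (x=0, y=0)
  F5: move forward 0/5 (blocked), now at (x=0, y=0)
Final: (x=0, y=0), facing North

Answer: Final position: (x=0, y=0), facing North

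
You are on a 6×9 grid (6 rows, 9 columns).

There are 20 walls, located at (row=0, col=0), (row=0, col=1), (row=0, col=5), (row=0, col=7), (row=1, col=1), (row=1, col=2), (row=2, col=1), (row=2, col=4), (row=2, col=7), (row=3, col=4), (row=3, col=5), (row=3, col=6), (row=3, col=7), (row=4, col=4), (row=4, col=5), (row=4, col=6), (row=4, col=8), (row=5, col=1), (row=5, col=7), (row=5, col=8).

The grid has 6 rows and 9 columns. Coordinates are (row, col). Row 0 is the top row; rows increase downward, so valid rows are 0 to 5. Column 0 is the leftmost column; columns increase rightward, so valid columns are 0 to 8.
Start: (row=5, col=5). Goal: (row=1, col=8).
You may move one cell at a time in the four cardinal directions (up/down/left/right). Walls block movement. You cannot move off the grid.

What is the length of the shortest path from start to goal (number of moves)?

BFS from (row=5, col=5) until reaching (row=1, col=8):
  Distance 0: (row=5, col=5)
  Distance 1: (row=5, col=4), (row=5, col=6)
  Distance 2: (row=5, col=3)
  Distance 3: (row=4, col=3), (row=5, col=2)
  Distance 4: (row=3, col=3), (row=4, col=2)
  Distance 5: (row=2, col=3), (row=3, col=2), (row=4, col=1)
  Distance 6: (row=1, col=3), (row=2, col=2), (row=3, col=1), (row=4, col=0)
  Distance 7: (row=0, col=3), (row=1, col=4), (row=3, col=0), (row=5, col=0)
  Distance 8: (row=0, col=2), (row=0, col=4), (row=1, col=5), (row=2, col=0)
  Distance 9: (row=1, col=0), (row=1, col=6), (row=2, col=5)
  Distance 10: (row=0, col=6), (row=1, col=7), (row=2, col=6)
  Distance 11: (row=1, col=8)  <- goal reached here
One shortest path (11 moves): (row=5, col=5) -> (row=5, col=4) -> (row=5, col=3) -> (row=4, col=3) -> (row=3, col=3) -> (row=2, col=3) -> (row=1, col=3) -> (row=1, col=4) -> (row=1, col=5) -> (row=1, col=6) -> (row=1, col=7) -> (row=1, col=8)

Answer: Shortest path length: 11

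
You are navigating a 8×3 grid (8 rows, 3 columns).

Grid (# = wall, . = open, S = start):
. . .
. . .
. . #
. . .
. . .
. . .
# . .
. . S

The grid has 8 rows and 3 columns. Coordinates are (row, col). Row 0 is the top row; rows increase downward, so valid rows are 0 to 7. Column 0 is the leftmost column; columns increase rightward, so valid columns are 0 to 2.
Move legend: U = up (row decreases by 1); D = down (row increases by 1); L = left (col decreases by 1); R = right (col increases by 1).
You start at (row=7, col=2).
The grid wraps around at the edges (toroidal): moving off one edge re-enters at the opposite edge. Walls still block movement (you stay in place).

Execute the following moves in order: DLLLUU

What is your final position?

Start: (row=7, col=2)
  D (down): (row=7, col=2) -> (row=0, col=2)
  L (left): (row=0, col=2) -> (row=0, col=1)
  L (left): (row=0, col=1) -> (row=0, col=0)
  L (left): (row=0, col=0) -> (row=0, col=2)
  U (up): (row=0, col=2) -> (row=7, col=2)
  U (up): (row=7, col=2) -> (row=6, col=2)
Final: (row=6, col=2)

Answer: Final position: (row=6, col=2)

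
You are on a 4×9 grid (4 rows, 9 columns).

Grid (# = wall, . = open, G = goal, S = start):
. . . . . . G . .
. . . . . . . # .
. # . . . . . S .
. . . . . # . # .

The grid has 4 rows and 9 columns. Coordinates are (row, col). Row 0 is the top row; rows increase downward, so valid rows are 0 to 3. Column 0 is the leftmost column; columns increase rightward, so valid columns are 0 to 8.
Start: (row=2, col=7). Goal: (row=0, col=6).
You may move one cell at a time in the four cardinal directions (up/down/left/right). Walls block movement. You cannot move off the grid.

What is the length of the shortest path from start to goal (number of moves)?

Answer: Shortest path length: 3

Derivation:
BFS from (row=2, col=7) until reaching (row=0, col=6):
  Distance 0: (row=2, col=7)
  Distance 1: (row=2, col=6), (row=2, col=8)
  Distance 2: (row=1, col=6), (row=1, col=8), (row=2, col=5), (row=3, col=6), (row=3, col=8)
  Distance 3: (row=0, col=6), (row=0, col=8), (row=1, col=5), (row=2, col=4)  <- goal reached here
One shortest path (3 moves): (row=2, col=7) -> (row=2, col=6) -> (row=1, col=6) -> (row=0, col=6)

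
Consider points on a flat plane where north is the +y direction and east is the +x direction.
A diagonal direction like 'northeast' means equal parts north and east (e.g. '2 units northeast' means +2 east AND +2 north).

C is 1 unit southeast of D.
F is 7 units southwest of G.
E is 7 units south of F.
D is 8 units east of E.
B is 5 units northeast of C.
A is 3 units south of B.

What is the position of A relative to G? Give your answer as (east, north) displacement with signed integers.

Place G at the origin (east=0, north=0).
  F is 7 units southwest of G: delta (east=-7, north=-7); F at (east=-7, north=-7).
  E is 7 units south of F: delta (east=+0, north=-7); E at (east=-7, north=-14).
  D is 8 units east of E: delta (east=+8, north=+0); D at (east=1, north=-14).
  C is 1 unit southeast of D: delta (east=+1, north=-1); C at (east=2, north=-15).
  B is 5 units northeast of C: delta (east=+5, north=+5); B at (east=7, north=-10).
  A is 3 units south of B: delta (east=+0, north=-3); A at (east=7, north=-13).
Therefore A relative to G: (east=7, north=-13).

Answer: A is at (east=7, north=-13) relative to G.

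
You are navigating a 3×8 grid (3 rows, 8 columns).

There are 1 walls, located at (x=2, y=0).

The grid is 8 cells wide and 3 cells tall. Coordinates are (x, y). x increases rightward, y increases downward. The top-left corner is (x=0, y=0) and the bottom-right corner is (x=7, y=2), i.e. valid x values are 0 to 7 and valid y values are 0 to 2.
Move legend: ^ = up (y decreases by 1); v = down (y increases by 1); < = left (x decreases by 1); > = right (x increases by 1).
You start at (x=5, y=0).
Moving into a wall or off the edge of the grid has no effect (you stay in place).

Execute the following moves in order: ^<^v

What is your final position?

Answer: Final position: (x=4, y=1)

Derivation:
Start: (x=5, y=0)
  ^ (up): blocked, stay at (x=5, y=0)
  < (left): (x=5, y=0) -> (x=4, y=0)
  ^ (up): blocked, stay at (x=4, y=0)
  v (down): (x=4, y=0) -> (x=4, y=1)
Final: (x=4, y=1)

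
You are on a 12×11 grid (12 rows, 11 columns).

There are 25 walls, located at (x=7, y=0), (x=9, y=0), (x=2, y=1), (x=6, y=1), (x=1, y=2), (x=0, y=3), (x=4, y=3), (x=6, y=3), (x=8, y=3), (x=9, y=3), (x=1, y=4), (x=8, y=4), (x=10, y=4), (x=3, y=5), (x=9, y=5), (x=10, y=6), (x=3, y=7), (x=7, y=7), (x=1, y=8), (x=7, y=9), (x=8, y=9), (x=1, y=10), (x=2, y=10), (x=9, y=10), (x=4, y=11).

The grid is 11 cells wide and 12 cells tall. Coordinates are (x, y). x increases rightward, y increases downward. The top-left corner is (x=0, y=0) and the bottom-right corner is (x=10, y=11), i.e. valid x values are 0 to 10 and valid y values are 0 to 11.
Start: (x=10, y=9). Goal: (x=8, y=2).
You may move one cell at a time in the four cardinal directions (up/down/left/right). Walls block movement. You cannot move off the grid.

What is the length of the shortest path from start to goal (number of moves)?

Answer: Shortest path length: 11

Derivation:
BFS from (x=10, y=9) until reaching (x=8, y=2):
  Distance 0: (x=10, y=9)
  Distance 1: (x=10, y=8), (x=9, y=9), (x=10, y=10)
  Distance 2: (x=10, y=7), (x=9, y=8), (x=10, y=11)
  Distance 3: (x=9, y=7), (x=8, y=8), (x=9, y=11)
  Distance 4: (x=9, y=6), (x=8, y=7), (x=7, y=8), (x=8, y=11)
  Distance 5: (x=8, y=6), (x=6, y=8), (x=8, y=10), (x=7, y=11)
  Distance 6: (x=8, y=5), (x=7, y=6), (x=6, y=7), (x=5, y=8), (x=6, y=9), (x=7, y=10), (x=6, y=11)
  Distance 7: (x=7, y=5), (x=6, y=6), (x=5, y=7), (x=4, y=8), (x=5, y=9), (x=6, y=10), (x=5, y=11)
  Distance 8: (x=7, y=4), (x=6, y=5), (x=5, y=6), (x=4, y=7), (x=3, y=8), (x=4, y=9), (x=5, y=10)
  Distance 9: (x=7, y=3), (x=6, y=4), (x=5, y=5), (x=4, y=6), (x=2, y=8), (x=3, y=9), (x=4, y=10)
  Distance 10: (x=7, y=2), (x=5, y=4), (x=4, y=5), (x=3, y=6), (x=2, y=7), (x=2, y=9), (x=3, y=10)
  Distance 11: (x=7, y=1), (x=6, y=2), (x=8, y=2), (x=5, y=3), (x=4, y=4), (x=2, y=6), (x=1, y=7), (x=1, y=9), (x=3, y=11)  <- goal reached here
One shortest path (11 moves): (x=10, y=9) -> (x=9, y=9) -> (x=9, y=8) -> (x=8, y=8) -> (x=8, y=7) -> (x=8, y=6) -> (x=7, y=6) -> (x=7, y=5) -> (x=7, y=4) -> (x=7, y=3) -> (x=7, y=2) -> (x=8, y=2)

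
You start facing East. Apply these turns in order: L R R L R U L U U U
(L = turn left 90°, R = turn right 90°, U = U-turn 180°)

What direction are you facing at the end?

Start: East
  L (left (90° counter-clockwise)) -> North
  R (right (90° clockwise)) -> East
  R (right (90° clockwise)) -> South
  L (left (90° counter-clockwise)) -> East
  R (right (90° clockwise)) -> South
  U (U-turn (180°)) -> North
  L (left (90° counter-clockwise)) -> West
  U (U-turn (180°)) -> East
  U (U-turn (180°)) -> West
  U (U-turn (180°)) -> East
Final: East

Answer: Final heading: East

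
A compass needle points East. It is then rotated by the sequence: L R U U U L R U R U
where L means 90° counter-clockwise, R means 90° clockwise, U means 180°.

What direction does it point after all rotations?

Start: East
  L (left (90° counter-clockwise)) -> North
  R (right (90° clockwise)) -> East
  U (U-turn (180°)) -> West
  U (U-turn (180°)) -> East
  U (U-turn (180°)) -> West
  L (left (90° counter-clockwise)) -> South
  R (right (90° clockwise)) -> West
  U (U-turn (180°)) -> East
  R (right (90° clockwise)) -> South
  U (U-turn (180°)) -> North
Final: North

Answer: Final heading: North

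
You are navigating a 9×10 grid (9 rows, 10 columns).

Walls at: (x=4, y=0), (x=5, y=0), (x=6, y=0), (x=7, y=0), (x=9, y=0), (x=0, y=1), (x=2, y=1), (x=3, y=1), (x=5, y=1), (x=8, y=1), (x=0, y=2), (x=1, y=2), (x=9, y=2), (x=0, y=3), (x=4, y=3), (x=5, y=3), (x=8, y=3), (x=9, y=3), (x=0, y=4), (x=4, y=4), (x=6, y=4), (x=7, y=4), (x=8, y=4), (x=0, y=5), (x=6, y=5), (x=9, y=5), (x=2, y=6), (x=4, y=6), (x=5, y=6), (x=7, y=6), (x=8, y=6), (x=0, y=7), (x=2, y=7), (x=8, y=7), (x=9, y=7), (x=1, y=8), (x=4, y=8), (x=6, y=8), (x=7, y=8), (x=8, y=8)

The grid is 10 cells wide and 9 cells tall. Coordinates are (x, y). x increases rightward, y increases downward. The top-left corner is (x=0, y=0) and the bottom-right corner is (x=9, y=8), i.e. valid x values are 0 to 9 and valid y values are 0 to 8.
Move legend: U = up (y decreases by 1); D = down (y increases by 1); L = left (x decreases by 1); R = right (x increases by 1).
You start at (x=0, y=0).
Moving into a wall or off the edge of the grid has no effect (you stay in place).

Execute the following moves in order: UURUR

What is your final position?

Start: (x=0, y=0)
  U (up): blocked, stay at (x=0, y=0)
  U (up): blocked, stay at (x=0, y=0)
  R (right): (x=0, y=0) -> (x=1, y=0)
  U (up): blocked, stay at (x=1, y=0)
  R (right): (x=1, y=0) -> (x=2, y=0)
Final: (x=2, y=0)

Answer: Final position: (x=2, y=0)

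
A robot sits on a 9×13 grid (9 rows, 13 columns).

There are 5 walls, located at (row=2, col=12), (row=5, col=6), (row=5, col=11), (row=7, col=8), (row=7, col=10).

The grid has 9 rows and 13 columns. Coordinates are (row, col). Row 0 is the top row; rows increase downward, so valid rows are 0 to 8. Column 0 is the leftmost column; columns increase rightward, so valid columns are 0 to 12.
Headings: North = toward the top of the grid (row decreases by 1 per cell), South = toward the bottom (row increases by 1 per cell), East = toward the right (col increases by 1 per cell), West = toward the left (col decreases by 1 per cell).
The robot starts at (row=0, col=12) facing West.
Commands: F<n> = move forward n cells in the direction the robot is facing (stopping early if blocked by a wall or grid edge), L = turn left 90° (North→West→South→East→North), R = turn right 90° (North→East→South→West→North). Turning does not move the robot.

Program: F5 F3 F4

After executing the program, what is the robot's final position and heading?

Answer: Final position: (row=0, col=0), facing West

Derivation:
Start: (row=0, col=12), facing West
  F5: move forward 5, now at (row=0, col=7)
  F3: move forward 3, now at (row=0, col=4)
  F4: move forward 4, now at (row=0, col=0)
Final: (row=0, col=0), facing West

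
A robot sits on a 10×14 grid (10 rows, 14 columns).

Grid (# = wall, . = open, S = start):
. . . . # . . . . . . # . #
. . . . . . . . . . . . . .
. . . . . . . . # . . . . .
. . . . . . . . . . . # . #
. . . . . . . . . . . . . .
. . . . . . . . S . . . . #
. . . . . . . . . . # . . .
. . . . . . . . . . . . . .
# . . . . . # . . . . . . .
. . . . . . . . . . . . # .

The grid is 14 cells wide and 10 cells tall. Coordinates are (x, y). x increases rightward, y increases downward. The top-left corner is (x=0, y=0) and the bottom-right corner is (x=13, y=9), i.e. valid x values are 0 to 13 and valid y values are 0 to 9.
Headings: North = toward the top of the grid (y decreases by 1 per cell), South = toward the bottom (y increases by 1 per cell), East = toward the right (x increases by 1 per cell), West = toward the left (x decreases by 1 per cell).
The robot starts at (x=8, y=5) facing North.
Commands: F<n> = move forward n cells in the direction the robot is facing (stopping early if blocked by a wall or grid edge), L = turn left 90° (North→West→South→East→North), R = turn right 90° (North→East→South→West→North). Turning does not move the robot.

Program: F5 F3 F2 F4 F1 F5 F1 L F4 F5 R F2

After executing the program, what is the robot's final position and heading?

Start: (x=8, y=5), facing North
  F5: move forward 2/5 (blocked), now at (x=8, y=3)
  F3: move forward 0/3 (blocked), now at (x=8, y=3)
  F2: move forward 0/2 (blocked), now at (x=8, y=3)
  F4: move forward 0/4 (blocked), now at (x=8, y=3)
  F1: move forward 0/1 (blocked), now at (x=8, y=3)
  F5: move forward 0/5 (blocked), now at (x=8, y=3)
  F1: move forward 0/1 (blocked), now at (x=8, y=3)
  L: turn left, now facing West
  F4: move forward 4, now at (x=4, y=3)
  F5: move forward 4/5 (blocked), now at (x=0, y=3)
  R: turn right, now facing North
  F2: move forward 2, now at (x=0, y=1)
Final: (x=0, y=1), facing North

Answer: Final position: (x=0, y=1), facing North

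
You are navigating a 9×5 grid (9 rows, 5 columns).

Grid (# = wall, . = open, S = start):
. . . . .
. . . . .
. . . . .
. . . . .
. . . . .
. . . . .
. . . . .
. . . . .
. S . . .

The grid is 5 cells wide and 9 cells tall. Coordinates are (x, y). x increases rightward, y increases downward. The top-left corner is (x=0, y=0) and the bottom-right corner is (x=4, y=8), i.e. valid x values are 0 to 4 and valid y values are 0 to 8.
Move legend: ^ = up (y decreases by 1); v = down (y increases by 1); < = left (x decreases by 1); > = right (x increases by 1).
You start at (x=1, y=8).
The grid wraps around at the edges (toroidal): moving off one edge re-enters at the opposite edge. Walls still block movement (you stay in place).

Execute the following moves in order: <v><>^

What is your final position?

Answer: Final position: (x=1, y=8)

Derivation:
Start: (x=1, y=8)
  < (left): (x=1, y=8) -> (x=0, y=8)
  v (down): (x=0, y=8) -> (x=0, y=0)
  > (right): (x=0, y=0) -> (x=1, y=0)
  < (left): (x=1, y=0) -> (x=0, y=0)
  > (right): (x=0, y=0) -> (x=1, y=0)
  ^ (up): (x=1, y=0) -> (x=1, y=8)
Final: (x=1, y=8)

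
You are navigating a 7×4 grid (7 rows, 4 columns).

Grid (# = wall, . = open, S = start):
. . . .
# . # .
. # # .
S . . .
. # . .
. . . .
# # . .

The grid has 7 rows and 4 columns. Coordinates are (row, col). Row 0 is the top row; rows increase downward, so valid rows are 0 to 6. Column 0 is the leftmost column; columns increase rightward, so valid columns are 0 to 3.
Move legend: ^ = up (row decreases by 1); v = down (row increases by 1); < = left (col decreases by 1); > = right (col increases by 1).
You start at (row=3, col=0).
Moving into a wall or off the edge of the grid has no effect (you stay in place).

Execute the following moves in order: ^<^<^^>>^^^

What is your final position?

Start: (row=3, col=0)
  ^ (up): (row=3, col=0) -> (row=2, col=0)
  < (left): blocked, stay at (row=2, col=0)
  ^ (up): blocked, stay at (row=2, col=0)
  < (left): blocked, stay at (row=2, col=0)
  ^ (up): blocked, stay at (row=2, col=0)
  ^ (up): blocked, stay at (row=2, col=0)
  > (right): blocked, stay at (row=2, col=0)
  > (right): blocked, stay at (row=2, col=0)
  [×3]^ (up): blocked, stay at (row=2, col=0)
Final: (row=2, col=0)

Answer: Final position: (row=2, col=0)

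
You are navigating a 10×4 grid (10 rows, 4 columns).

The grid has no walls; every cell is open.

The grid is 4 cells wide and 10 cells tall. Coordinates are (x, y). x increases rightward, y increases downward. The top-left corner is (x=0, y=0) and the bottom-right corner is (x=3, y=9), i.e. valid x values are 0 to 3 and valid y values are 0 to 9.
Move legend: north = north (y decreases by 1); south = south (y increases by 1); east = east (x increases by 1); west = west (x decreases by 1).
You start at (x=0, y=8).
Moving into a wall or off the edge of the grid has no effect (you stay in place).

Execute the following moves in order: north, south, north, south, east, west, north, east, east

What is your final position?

Start: (x=0, y=8)
  north (north): (x=0, y=8) -> (x=0, y=7)
  south (south): (x=0, y=7) -> (x=0, y=8)
  north (north): (x=0, y=8) -> (x=0, y=7)
  south (south): (x=0, y=7) -> (x=0, y=8)
  east (east): (x=0, y=8) -> (x=1, y=8)
  west (west): (x=1, y=8) -> (x=0, y=8)
  north (north): (x=0, y=8) -> (x=0, y=7)
  east (east): (x=0, y=7) -> (x=1, y=7)
  east (east): (x=1, y=7) -> (x=2, y=7)
Final: (x=2, y=7)

Answer: Final position: (x=2, y=7)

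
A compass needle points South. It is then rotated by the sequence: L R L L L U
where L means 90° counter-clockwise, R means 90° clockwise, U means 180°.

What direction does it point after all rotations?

Start: South
  L (left (90° counter-clockwise)) -> East
  R (right (90° clockwise)) -> South
  L (left (90° counter-clockwise)) -> East
  L (left (90° counter-clockwise)) -> North
  L (left (90° counter-clockwise)) -> West
  U (U-turn (180°)) -> East
Final: East

Answer: Final heading: East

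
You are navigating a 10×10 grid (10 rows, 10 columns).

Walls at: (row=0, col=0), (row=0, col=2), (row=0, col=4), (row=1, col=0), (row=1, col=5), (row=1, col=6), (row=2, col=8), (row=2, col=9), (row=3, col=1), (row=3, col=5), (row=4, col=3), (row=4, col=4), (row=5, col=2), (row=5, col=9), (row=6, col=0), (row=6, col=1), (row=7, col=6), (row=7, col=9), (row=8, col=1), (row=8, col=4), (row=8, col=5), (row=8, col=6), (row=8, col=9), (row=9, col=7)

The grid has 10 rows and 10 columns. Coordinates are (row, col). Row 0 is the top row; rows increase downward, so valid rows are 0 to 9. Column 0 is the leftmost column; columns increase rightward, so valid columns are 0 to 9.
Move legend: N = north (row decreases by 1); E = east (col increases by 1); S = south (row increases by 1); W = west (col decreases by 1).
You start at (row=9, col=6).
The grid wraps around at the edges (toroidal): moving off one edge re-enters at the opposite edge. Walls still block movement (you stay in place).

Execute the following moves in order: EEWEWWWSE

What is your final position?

Answer: Final position: (row=0, col=3)

Derivation:
Start: (row=9, col=6)
  E (east): blocked, stay at (row=9, col=6)
  E (east): blocked, stay at (row=9, col=6)
  W (west): (row=9, col=6) -> (row=9, col=5)
  E (east): (row=9, col=5) -> (row=9, col=6)
  W (west): (row=9, col=6) -> (row=9, col=5)
  W (west): (row=9, col=5) -> (row=9, col=4)
  W (west): (row=9, col=4) -> (row=9, col=3)
  S (south): (row=9, col=3) -> (row=0, col=3)
  E (east): blocked, stay at (row=0, col=3)
Final: (row=0, col=3)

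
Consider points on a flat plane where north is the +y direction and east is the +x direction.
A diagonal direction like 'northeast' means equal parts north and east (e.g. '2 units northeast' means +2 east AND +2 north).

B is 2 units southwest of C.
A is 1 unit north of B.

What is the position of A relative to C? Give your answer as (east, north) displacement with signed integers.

Answer: A is at (east=-2, north=-1) relative to C.

Derivation:
Place C at the origin (east=0, north=0).
  B is 2 units southwest of C: delta (east=-2, north=-2); B at (east=-2, north=-2).
  A is 1 unit north of B: delta (east=+0, north=+1); A at (east=-2, north=-1).
Therefore A relative to C: (east=-2, north=-1).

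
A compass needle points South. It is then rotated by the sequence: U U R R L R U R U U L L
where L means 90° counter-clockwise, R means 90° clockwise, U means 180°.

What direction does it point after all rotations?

Answer: Final heading: East

Derivation:
Start: South
  U (U-turn (180°)) -> North
  U (U-turn (180°)) -> South
  R (right (90° clockwise)) -> West
  R (right (90° clockwise)) -> North
  L (left (90° counter-clockwise)) -> West
  R (right (90° clockwise)) -> North
  U (U-turn (180°)) -> South
  R (right (90° clockwise)) -> West
  U (U-turn (180°)) -> East
  U (U-turn (180°)) -> West
  L (left (90° counter-clockwise)) -> South
  L (left (90° counter-clockwise)) -> East
Final: East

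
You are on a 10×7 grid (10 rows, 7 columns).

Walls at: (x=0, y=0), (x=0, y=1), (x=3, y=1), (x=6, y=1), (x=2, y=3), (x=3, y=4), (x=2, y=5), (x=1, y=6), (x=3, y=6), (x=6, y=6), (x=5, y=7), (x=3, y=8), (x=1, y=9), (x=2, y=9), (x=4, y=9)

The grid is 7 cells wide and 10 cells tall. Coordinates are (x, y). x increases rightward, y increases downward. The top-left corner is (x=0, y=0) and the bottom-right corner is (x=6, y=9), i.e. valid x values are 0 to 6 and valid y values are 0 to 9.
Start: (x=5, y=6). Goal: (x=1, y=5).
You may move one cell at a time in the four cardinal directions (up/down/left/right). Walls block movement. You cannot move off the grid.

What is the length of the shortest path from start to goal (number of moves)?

Answer: Shortest path length: 9

Derivation:
BFS from (x=5, y=6) until reaching (x=1, y=5):
  Distance 0: (x=5, y=6)
  Distance 1: (x=5, y=5), (x=4, y=6)
  Distance 2: (x=5, y=4), (x=4, y=5), (x=6, y=5), (x=4, y=7)
  Distance 3: (x=5, y=3), (x=4, y=4), (x=6, y=4), (x=3, y=5), (x=3, y=7), (x=4, y=8)
  Distance 4: (x=5, y=2), (x=4, y=3), (x=6, y=3), (x=2, y=7), (x=5, y=8)
  Distance 5: (x=5, y=1), (x=4, y=2), (x=6, y=2), (x=3, y=3), (x=2, y=6), (x=1, y=7), (x=2, y=8), (x=6, y=8), (x=5, y=9)
  Distance 6: (x=5, y=0), (x=4, y=1), (x=3, y=2), (x=0, y=7), (x=6, y=7), (x=1, y=8), (x=6, y=9)
  Distance 7: (x=4, y=0), (x=6, y=0), (x=2, y=2), (x=0, y=6), (x=0, y=8)
  Distance 8: (x=3, y=0), (x=2, y=1), (x=1, y=2), (x=0, y=5), (x=0, y=9)
  Distance 9: (x=2, y=0), (x=1, y=1), (x=0, y=2), (x=1, y=3), (x=0, y=4), (x=1, y=5)  <- goal reached here
One shortest path (9 moves): (x=5, y=6) -> (x=4, y=6) -> (x=4, y=7) -> (x=3, y=7) -> (x=2, y=7) -> (x=1, y=7) -> (x=0, y=7) -> (x=0, y=6) -> (x=0, y=5) -> (x=1, y=5)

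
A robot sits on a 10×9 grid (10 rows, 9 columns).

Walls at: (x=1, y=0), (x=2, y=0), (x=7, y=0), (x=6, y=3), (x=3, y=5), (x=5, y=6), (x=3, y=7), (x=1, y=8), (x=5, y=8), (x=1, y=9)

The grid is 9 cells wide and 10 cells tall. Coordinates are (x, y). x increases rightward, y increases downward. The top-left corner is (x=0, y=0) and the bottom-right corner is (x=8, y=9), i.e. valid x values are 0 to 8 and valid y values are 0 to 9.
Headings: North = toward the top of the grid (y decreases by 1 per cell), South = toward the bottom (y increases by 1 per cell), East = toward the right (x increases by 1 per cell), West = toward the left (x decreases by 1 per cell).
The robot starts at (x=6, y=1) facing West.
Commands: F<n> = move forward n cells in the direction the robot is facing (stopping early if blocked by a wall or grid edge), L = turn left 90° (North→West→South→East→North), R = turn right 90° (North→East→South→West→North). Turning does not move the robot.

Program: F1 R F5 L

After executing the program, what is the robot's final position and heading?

Start: (x=6, y=1), facing West
  F1: move forward 1, now at (x=5, y=1)
  R: turn right, now facing North
  F5: move forward 1/5 (blocked), now at (x=5, y=0)
  L: turn left, now facing West
Final: (x=5, y=0), facing West

Answer: Final position: (x=5, y=0), facing West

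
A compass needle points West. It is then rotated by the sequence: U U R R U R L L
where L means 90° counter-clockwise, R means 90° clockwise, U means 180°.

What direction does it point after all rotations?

Start: West
  U (U-turn (180°)) -> East
  U (U-turn (180°)) -> West
  R (right (90° clockwise)) -> North
  R (right (90° clockwise)) -> East
  U (U-turn (180°)) -> West
  R (right (90° clockwise)) -> North
  L (left (90° counter-clockwise)) -> West
  L (left (90° counter-clockwise)) -> South
Final: South

Answer: Final heading: South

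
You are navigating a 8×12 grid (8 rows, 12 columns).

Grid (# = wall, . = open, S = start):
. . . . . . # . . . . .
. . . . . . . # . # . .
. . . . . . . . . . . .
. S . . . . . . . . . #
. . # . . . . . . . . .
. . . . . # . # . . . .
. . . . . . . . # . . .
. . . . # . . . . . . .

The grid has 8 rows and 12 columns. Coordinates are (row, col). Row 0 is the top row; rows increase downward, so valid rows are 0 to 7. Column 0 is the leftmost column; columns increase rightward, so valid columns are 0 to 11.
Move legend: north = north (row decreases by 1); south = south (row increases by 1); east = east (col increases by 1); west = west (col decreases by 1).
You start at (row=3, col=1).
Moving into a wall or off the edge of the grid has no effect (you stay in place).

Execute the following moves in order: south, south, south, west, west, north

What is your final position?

Start: (row=3, col=1)
  south (south): (row=3, col=1) -> (row=4, col=1)
  south (south): (row=4, col=1) -> (row=5, col=1)
  south (south): (row=5, col=1) -> (row=6, col=1)
  west (west): (row=6, col=1) -> (row=6, col=0)
  west (west): blocked, stay at (row=6, col=0)
  north (north): (row=6, col=0) -> (row=5, col=0)
Final: (row=5, col=0)

Answer: Final position: (row=5, col=0)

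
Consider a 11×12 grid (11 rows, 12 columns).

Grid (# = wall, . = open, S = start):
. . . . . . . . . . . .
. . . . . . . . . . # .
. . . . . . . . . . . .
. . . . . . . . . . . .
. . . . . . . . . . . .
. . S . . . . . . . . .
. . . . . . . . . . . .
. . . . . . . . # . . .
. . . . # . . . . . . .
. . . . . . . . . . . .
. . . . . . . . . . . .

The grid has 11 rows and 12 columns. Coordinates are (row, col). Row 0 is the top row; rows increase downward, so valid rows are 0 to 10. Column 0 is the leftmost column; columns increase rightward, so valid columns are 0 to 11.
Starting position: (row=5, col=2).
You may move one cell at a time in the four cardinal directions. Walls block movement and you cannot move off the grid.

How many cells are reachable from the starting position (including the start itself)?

Answer: Reachable cells: 129

Derivation:
BFS flood-fill from (row=5, col=2):
  Distance 0: (row=5, col=2)
  Distance 1: (row=4, col=2), (row=5, col=1), (row=5, col=3), (row=6, col=2)
  Distance 2: (row=3, col=2), (row=4, col=1), (row=4, col=3), (row=5, col=0), (row=5, col=4), (row=6, col=1), (row=6, col=3), (row=7, col=2)
  Distance 3: (row=2, col=2), (row=3, col=1), (row=3, col=3), (row=4, col=0), (row=4, col=4), (row=5, col=5), (row=6, col=0), (row=6, col=4), (row=7, col=1), (row=7, col=3), (row=8, col=2)
  Distance 4: (row=1, col=2), (row=2, col=1), (row=2, col=3), (row=3, col=0), (row=3, col=4), (row=4, col=5), (row=5, col=6), (row=6, col=5), (row=7, col=0), (row=7, col=4), (row=8, col=1), (row=8, col=3), (row=9, col=2)
  Distance 5: (row=0, col=2), (row=1, col=1), (row=1, col=3), (row=2, col=0), (row=2, col=4), (row=3, col=5), (row=4, col=6), (row=5, col=7), (row=6, col=6), (row=7, col=5), (row=8, col=0), (row=9, col=1), (row=9, col=3), (row=10, col=2)
  Distance 6: (row=0, col=1), (row=0, col=3), (row=1, col=0), (row=1, col=4), (row=2, col=5), (row=3, col=6), (row=4, col=7), (row=5, col=8), (row=6, col=7), (row=7, col=6), (row=8, col=5), (row=9, col=0), (row=9, col=4), (row=10, col=1), (row=10, col=3)
  Distance 7: (row=0, col=0), (row=0, col=4), (row=1, col=5), (row=2, col=6), (row=3, col=7), (row=4, col=8), (row=5, col=9), (row=6, col=8), (row=7, col=7), (row=8, col=6), (row=9, col=5), (row=10, col=0), (row=10, col=4)
  Distance 8: (row=0, col=5), (row=1, col=6), (row=2, col=7), (row=3, col=8), (row=4, col=9), (row=5, col=10), (row=6, col=9), (row=8, col=7), (row=9, col=6), (row=10, col=5)
  Distance 9: (row=0, col=6), (row=1, col=7), (row=2, col=8), (row=3, col=9), (row=4, col=10), (row=5, col=11), (row=6, col=10), (row=7, col=9), (row=8, col=8), (row=9, col=7), (row=10, col=6)
  Distance 10: (row=0, col=7), (row=1, col=8), (row=2, col=9), (row=3, col=10), (row=4, col=11), (row=6, col=11), (row=7, col=10), (row=8, col=9), (row=9, col=8), (row=10, col=7)
  Distance 11: (row=0, col=8), (row=1, col=9), (row=2, col=10), (row=3, col=11), (row=7, col=11), (row=8, col=10), (row=9, col=9), (row=10, col=8)
  Distance 12: (row=0, col=9), (row=2, col=11), (row=8, col=11), (row=9, col=10), (row=10, col=9)
  Distance 13: (row=0, col=10), (row=1, col=11), (row=9, col=11), (row=10, col=10)
  Distance 14: (row=0, col=11), (row=10, col=11)
Total reachable: 129 (grid has 129 open cells total)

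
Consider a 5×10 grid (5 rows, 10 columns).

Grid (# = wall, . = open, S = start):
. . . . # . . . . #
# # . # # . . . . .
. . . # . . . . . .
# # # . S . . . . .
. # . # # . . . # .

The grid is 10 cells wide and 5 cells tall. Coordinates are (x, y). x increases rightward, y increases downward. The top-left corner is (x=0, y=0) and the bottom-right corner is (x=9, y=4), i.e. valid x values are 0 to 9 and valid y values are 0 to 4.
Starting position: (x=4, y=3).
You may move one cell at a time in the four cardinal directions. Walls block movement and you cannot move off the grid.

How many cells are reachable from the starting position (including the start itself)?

Answer: Reachable cells: 26

Derivation:
BFS flood-fill from (x=4, y=3):
  Distance 0: (x=4, y=3)
  Distance 1: (x=4, y=2), (x=3, y=3), (x=5, y=3)
  Distance 2: (x=5, y=2), (x=6, y=3), (x=5, y=4)
  Distance 3: (x=5, y=1), (x=6, y=2), (x=7, y=3), (x=6, y=4)
  Distance 4: (x=5, y=0), (x=6, y=1), (x=7, y=2), (x=8, y=3), (x=7, y=4)
  Distance 5: (x=6, y=0), (x=7, y=1), (x=8, y=2), (x=9, y=3)
  Distance 6: (x=7, y=0), (x=8, y=1), (x=9, y=2), (x=9, y=4)
  Distance 7: (x=8, y=0), (x=9, y=1)
Total reachable: 26 (grid has 36 open cells total)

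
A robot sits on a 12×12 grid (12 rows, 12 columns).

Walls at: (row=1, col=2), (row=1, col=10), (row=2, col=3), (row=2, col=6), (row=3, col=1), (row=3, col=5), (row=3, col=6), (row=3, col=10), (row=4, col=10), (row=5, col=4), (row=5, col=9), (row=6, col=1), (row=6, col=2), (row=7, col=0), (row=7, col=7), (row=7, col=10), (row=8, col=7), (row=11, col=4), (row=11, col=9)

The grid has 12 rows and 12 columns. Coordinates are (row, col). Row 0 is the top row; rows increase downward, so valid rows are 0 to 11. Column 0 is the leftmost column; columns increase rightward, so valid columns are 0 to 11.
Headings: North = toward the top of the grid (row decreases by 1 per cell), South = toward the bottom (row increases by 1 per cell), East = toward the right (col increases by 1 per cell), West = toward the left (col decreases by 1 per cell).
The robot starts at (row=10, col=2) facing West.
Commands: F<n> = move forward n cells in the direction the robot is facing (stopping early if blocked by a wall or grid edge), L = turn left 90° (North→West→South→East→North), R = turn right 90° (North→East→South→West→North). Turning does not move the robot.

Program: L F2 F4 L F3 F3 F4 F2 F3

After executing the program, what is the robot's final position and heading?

Answer: Final position: (row=11, col=3), facing East

Derivation:
Start: (row=10, col=2), facing West
  L: turn left, now facing South
  F2: move forward 1/2 (blocked), now at (row=11, col=2)
  F4: move forward 0/4 (blocked), now at (row=11, col=2)
  L: turn left, now facing East
  F3: move forward 1/3 (blocked), now at (row=11, col=3)
  F3: move forward 0/3 (blocked), now at (row=11, col=3)
  F4: move forward 0/4 (blocked), now at (row=11, col=3)
  F2: move forward 0/2 (blocked), now at (row=11, col=3)
  F3: move forward 0/3 (blocked), now at (row=11, col=3)
Final: (row=11, col=3), facing East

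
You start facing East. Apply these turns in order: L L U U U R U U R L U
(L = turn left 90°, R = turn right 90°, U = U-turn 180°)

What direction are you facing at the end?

Answer: Final heading: North

Derivation:
Start: East
  L (left (90° counter-clockwise)) -> North
  L (left (90° counter-clockwise)) -> West
  U (U-turn (180°)) -> East
  U (U-turn (180°)) -> West
  U (U-turn (180°)) -> East
  R (right (90° clockwise)) -> South
  U (U-turn (180°)) -> North
  U (U-turn (180°)) -> South
  R (right (90° clockwise)) -> West
  L (left (90° counter-clockwise)) -> South
  U (U-turn (180°)) -> North
Final: North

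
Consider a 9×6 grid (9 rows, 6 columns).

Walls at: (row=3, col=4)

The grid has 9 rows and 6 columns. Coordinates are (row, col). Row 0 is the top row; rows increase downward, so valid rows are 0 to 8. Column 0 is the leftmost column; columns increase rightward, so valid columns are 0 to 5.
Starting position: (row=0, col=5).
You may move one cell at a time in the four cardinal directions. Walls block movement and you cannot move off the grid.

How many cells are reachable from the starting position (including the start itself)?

Answer: Reachable cells: 53

Derivation:
BFS flood-fill from (row=0, col=5):
  Distance 0: (row=0, col=5)
  Distance 1: (row=0, col=4), (row=1, col=5)
  Distance 2: (row=0, col=3), (row=1, col=4), (row=2, col=5)
  Distance 3: (row=0, col=2), (row=1, col=3), (row=2, col=4), (row=3, col=5)
  Distance 4: (row=0, col=1), (row=1, col=2), (row=2, col=3), (row=4, col=5)
  Distance 5: (row=0, col=0), (row=1, col=1), (row=2, col=2), (row=3, col=3), (row=4, col=4), (row=5, col=5)
  Distance 6: (row=1, col=0), (row=2, col=1), (row=3, col=2), (row=4, col=3), (row=5, col=4), (row=6, col=5)
  Distance 7: (row=2, col=0), (row=3, col=1), (row=4, col=2), (row=5, col=3), (row=6, col=4), (row=7, col=5)
  Distance 8: (row=3, col=0), (row=4, col=1), (row=5, col=2), (row=6, col=3), (row=7, col=4), (row=8, col=5)
  Distance 9: (row=4, col=0), (row=5, col=1), (row=6, col=2), (row=7, col=3), (row=8, col=4)
  Distance 10: (row=5, col=0), (row=6, col=1), (row=7, col=2), (row=8, col=3)
  Distance 11: (row=6, col=0), (row=7, col=1), (row=8, col=2)
  Distance 12: (row=7, col=0), (row=8, col=1)
  Distance 13: (row=8, col=0)
Total reachable: 53 (grid has 53 open cells total)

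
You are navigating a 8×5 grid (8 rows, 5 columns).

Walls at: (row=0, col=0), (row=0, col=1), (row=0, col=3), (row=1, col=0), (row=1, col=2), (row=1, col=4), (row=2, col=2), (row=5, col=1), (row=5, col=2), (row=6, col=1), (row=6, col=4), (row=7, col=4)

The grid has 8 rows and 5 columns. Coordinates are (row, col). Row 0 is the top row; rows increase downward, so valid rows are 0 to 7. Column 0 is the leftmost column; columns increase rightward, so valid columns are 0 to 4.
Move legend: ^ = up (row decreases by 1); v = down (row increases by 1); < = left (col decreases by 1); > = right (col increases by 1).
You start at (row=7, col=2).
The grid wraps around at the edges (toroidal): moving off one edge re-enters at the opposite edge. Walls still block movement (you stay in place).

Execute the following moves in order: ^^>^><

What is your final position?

Start: (row=7, col=2)
  ^ (up): (row=7, col=2) -> (row=6, col=2)
  ^ (up): blocked, stay at (row=6, col=2)
  > (right): (row=6, col=2) -> (row=6, col=3)
  ^ (up): (row=6, col=3) -> (row=5, col=3)
  > (right): (row=5, col=3) -> (row=5, col=4)
  < (left): (row=5, col=4) -> (row=5, col=3)
Final: (row=5, col=3)

Answer: Final position: (row=5, col=3)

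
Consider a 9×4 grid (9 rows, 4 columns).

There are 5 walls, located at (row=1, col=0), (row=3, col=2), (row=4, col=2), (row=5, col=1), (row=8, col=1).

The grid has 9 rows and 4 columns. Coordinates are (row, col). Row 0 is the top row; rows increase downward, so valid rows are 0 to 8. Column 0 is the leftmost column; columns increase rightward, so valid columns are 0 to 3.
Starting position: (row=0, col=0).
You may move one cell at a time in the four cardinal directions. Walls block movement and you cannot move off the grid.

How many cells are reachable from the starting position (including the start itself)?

BFS flood-fill from (row=0, col=0):
  Distance 0: (row=0, col=0)
  Distance 1: (row=0, col=1)
  Distance 2: (row=0, col=2), (row=1, col=1)
  Distance 3: (row=0, col=3), (row=1, col=2), (row=2, col=1)
  Distance 4: (row=1, col=3), (row=2, col=0), (row=2, col=2), (row=3, col=1)
  Distance 5: (row=2, col=3), (row=3, col=0), (row=4, col=1)
  Distance 6: (row=3, col=3), (row=4, col=0)
  Distance 7: (row=4, col=3), (row=5, col=0)
  Distance 8: (row=5, col=3), (row=6, col=0)
  Distance 9: (row=5, col=2), (row=6, col=1), (row=6, col=3), (row=7, col=0)
  Distance 10: (row=6, col=2), (row=7, col=1), (row=7, col=3), (row=8, col=0)
  Distance 11: (row=7, col=2), (row=8, col=3)
  Distance 12: (row=8, col=2)
Total reachable: 31 (grid has 31 open cells total)

Answer: Reachable cells: 31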